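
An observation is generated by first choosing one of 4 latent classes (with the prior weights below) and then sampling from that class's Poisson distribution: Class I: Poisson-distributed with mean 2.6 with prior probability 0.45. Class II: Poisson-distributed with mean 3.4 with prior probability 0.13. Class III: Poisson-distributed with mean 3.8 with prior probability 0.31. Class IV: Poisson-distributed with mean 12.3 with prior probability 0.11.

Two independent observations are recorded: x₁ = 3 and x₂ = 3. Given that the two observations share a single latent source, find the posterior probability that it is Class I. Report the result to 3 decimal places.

By Bayes' theorem, P(k | x) = w_k f_k(x) / Σ_j w_j f_j(x).
Since both observations come from the same component, the likelihood for component k is f_k(x₁)·f_k(x₂).
  L_I = [e^(−2.6)·2.6^3/3! = 0.217572] × [0.217572] = 0.0473376
  L_II = [e^(−3.4)·3.4^3/3! = 0.218617] × [0.218617] = 0.0477935
  L_III = [e^(−3.8)·3.8^3/3! = 0.204588] × [0.204588] = 0.0418563
  L_IV = [e^(−12.3)·12.3^3/3! = 0.0014117] × [0.0014117] = 1.99289e-06
Prior × likelihood for each component:
  w_I·L_I = 0.45 × 0.0473376 = 0.0213019
  w_II·L_II = 0.13 × 0.0477935 = 0.00621315
  w_III·L_III = 0.31 × 0.0418563 = 0.0129755
  w_IV·L_IV = 0.11 × 1.99289e-06 = 2.19218e-07
Sum: 0.0213019 + 0.00621315 + 0.0129755 + 2.19218e-07 = 0.0404908
So the posterior for Class I is 0.0213019 / 0.0404908 ≈ 0.526.

0.526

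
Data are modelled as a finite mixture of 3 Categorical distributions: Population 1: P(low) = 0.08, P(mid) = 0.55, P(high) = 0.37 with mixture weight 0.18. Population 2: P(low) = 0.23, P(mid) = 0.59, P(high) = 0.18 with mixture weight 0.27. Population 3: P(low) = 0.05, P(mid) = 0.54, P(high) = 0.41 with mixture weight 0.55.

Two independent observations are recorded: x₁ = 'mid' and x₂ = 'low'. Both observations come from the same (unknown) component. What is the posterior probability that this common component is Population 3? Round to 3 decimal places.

0.250

The responsibility of component k is P(Z=k) f_k(x) divided by Σ_j P(Z=j) f_j(x).
Since both observations come from the same component, the likelihood for component k is f_k(x₁)·f_k(x₂).
  p_1 = [P(mid | comp) = 0.55] × [0.08] = 0.044
  p_2 = [P(mid | comp) = 0.59] × [0.23] = 0.1357
  p_3 = [P(mid | comp) = 0.54] × [0.05] = 0.027
Prior × likelihood for each component:
  P(Z=1)·p_1 = 0.18 × 0.044 = 0.00792
  P(Z=2)·p_2 = 0.27 × 0.1357 = 0.036639
  P(Z=3)·p_3 = 0.55 × 0.027 = 0.01485
Marginal: 0.00792 + 0.036639 + 0.01485 = 0.059409
So the posterior for Population 3 is 0.01485 / 0.059409 ≈ 0.250.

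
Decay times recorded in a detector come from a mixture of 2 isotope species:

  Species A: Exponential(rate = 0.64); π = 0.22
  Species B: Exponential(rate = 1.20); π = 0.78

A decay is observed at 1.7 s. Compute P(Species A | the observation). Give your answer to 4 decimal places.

Apply Bayes' rule: the posterior for each component is proportional to its prior times its likelihood at x.
Exponential densities:
  f_A = 0.64·e^(−0.64·1.7) = 0.64·e^(−1.0880) = 0.215609
  f_B = 1.20·e^(−1.20·1.7) = 1.20·e^(−2.0400) = 0.156034
Multiply by the mixture weights:
  w_A·f_A = 0.22 × 0.215609 = 0.0474341
  w_B·f_B = 0.78 × 0.156034 = 0.121707
Evidence: 0.0474341 + 0.121707 = 0.169141
P(Species A | 1.7 s) = 0.0474341 / 0.169141 ≈ 0.2804

0.2804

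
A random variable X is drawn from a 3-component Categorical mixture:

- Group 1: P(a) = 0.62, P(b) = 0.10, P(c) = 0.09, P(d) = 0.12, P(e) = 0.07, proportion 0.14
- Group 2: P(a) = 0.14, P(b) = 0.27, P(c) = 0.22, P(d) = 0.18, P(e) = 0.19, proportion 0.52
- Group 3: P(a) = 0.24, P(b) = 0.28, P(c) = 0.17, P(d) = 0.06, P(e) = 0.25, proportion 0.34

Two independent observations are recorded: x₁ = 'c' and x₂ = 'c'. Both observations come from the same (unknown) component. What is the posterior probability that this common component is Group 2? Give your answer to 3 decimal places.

0.697

Apply Bayes' rule: the posterior for each component is proportional to its prior times its likelihood at x.
Since both observations come from the same component, the likelihood for component k is f_k(x₁)·f_k(x₂).
  p_1 = [P(c | comp) = 0.09] × [0.09] = 0.0081
  p_2 = [P(c | comp) = 0.22] × [0.22] = 0.0484
  p_3 = [P(c | comp) = 0.17] × [0.17] = 0.0289
Prior × likelihood for each component:
  w_1·p_1 = 0.14 × 0.0081 = 0.001134
  w_2·p_2 = 0.52 × 0.0484 = 0.025168
  w_3·p_3 = 0.34 × 0.0289 = 0.009826
Marginal: 0.001134 + 0.025168 + 0.009826 = 0.036128
P(Group 2 | data) = 0.025168 / 0.036128 ≈ 0.697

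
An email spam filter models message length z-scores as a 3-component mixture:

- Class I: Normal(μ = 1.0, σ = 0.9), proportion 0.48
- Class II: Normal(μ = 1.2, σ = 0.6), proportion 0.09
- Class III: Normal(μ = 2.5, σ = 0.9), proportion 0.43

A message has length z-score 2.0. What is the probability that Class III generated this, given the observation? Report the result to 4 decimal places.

The responsibility of component k is π_k f_k(x) divided by Σ_j π_j f_j(x).
Normal densities:
  f_I = (1/(0.9·√(2π)))·exp(−(2.0−1.0)²/(2·0.9²)) = 0.443269·exp(-0.61728) = 0.239103
  f_II = (1/(0.6·√(2π)))·exp(−(2.0−1.2)²/(2·0.6²)) = 0.664904·exp(-0.88889) = 0.27335
  f_III = (1/(0.9·√(2π)))·exp(−(2.0−2.5)²/(2·0.9²)) = 0.443269·exp(-0.15432) = 0.37988
Multiply by the mixture weights:
  π_I·f_I = 0.48 × 0.239103 = 0.114769
  π_II·f_II = 0.09 × 0.27335 = 0.0246015
  π_III·f_III = 0.43 × 0.37988 = 0.163349
Sum: 0.114769 + 0.0246015 + 0.163349 = 0.302719
So the posterior for Class III is 0.163349 / 0.302719 ≈ 0.5396.

0.5396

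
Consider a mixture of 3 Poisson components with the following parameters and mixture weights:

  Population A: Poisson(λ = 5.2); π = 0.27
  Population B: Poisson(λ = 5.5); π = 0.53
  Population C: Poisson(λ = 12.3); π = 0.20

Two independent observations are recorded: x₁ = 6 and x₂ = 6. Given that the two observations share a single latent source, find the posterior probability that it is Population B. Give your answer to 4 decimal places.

0.6753

The responsibility of component k is P(Z=k) f_k(x) divided by Σ_j P(Z=j) f_j(x).
Since both observations come from the same component, the likelihood for component k is f_k(x₁)·f_k(x₂).
  L_A = [0.15148] × [0.15148] = 0.0229463
  L_B = [0.157117] × [0.157117] = 0.0246858
  L_C = [0.0218915] × [0.0218915] = 0.000479239
Multiply by the mixture weights:
  P(Z=A)·L_A = 0.27 × 0.0229463 = 0.0061955
  P(Z=B)·L_B = 0.53 × 0.0246858 = 0.0130835
  P(Z=C)·L_C = 0.20 × 0.000479239 = 9.58478e-05
Denominator: 0.0061955 + 0.0130835 + 9.58478e-05 = 0.0193748
P(Population B | data) ≈ 0.6753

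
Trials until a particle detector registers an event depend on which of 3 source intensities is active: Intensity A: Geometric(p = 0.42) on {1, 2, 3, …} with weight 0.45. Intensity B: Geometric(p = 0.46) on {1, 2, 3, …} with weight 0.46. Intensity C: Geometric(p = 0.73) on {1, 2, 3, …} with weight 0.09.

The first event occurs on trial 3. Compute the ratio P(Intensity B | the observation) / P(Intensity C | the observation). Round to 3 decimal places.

The posterior odds equal the prior odds times the likelihood ratio: (P(Z=i)/P(Z=j))·(f_i(x)/f_j(x)).
Evaluate each component's likelihood at the observed value:
  p_A = 0.141288
  p_B = 0.134136
  p_C = 0.053217
Odds = (0.46/0.09) × (0.134136/0.053217) = 5.11111 × 2.52055 ≈ 12.883

12.883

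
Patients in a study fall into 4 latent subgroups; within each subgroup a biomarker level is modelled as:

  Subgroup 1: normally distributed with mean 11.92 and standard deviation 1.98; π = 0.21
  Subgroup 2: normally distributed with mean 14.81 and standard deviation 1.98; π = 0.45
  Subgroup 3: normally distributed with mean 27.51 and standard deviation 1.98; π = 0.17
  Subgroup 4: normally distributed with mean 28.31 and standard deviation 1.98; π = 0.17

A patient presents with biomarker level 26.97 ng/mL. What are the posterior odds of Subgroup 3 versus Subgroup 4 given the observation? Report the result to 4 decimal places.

The posterior odds equal the prior odds times the likelihood ratio: (π_i/π_j)·(f_i(x)/f_j(x)).
Evaluate each component's likelihood at the observed value:
  L_1 = 5.73437e-14
  L_2 = 1.3005e-09
  L_3 = 0.19413
  L_4 = 0.160246
Odds = (0.17/0.17) × (0.19413/0.160246) = 1 × 1.21145 ≈ 1.2114

1.2114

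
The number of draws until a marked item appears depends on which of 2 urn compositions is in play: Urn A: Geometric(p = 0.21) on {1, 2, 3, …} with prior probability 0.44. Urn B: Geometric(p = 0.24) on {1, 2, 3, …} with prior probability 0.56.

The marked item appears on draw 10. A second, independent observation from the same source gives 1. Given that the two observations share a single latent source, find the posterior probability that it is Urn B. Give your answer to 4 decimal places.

By Bayes' theorem, P(k | x) = π_k f_k(x) / Σ_j π_j f_j(x).
Since both observations come from the same component, the likelihood for component k is f_k(x₁)·f_k(x₂).
  f_A = [0.21·(1−0.21)^9 = 0.21·0.119852 = 0.0251688] × [0.21] = 0.00528546
  f_B = [0.24·(1−0.24)^9 = 0.24·0.0845906 = 0.0203018] × [0.24] = 0.00487242
Weight by the priors:
  π_A·f_A = 0.44 × 0.00528546 = 0.0023256
  π_B·f_B = 0.56 × 0.00487242 = 0.00272856
Marginal: 0.0023256 + 0.00272856 = 0.00505416
Responsibility of Urn B: 0.00272856 / 0.00505416 ≈ 0.5399

0.5399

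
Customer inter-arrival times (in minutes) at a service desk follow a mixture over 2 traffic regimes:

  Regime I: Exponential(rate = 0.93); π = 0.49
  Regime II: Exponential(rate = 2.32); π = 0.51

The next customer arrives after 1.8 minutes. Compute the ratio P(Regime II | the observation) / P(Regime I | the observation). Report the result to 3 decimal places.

0.213

The posterior odds equal the prior odds times the likelihood ratio: (π_i/π_j)·(f_i(x)/f_j(x)).
Exponential densities:
  L_I = 0.174371
  L_II = 0.0356348
Odds = (0.51/0.49) × (0.0356348/0.174371) = 1.04082 × 0.204362 ≈ 0.213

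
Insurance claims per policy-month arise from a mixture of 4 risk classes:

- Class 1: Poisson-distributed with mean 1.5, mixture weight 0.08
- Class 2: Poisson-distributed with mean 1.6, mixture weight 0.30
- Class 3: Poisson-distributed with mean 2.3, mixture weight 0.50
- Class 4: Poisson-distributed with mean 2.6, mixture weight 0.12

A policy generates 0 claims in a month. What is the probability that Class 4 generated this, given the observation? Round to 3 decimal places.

P(component k | x) = π_k·f_k(x) / marginal(x), where marginal(x) = Σ_j π_j·f_j(x).
Poisson probabilities:
  f_1 = 0.22313
  f_2 = 0.201897
  f_3 = 0.100259
  f_4 = 0.0742736
Weight by the priors:
  π_1·f_1 = 0.08 × 0.22313 = 0.0178504
  π_2·f_2 = 0.30 × 0.201897 = 0.060569
  π_3·f_3 = 0.50 × 0.100259 = 0.0501294
  π_4·f_4 = 0.12 × 0.0742736 = 0.00891283
Evidence: 0.0178504 + 0.060569 + 0.0501294 + 0.00891283 = 0.137462
P(Class 4 | 0 claims) ≈ 0.065

0.065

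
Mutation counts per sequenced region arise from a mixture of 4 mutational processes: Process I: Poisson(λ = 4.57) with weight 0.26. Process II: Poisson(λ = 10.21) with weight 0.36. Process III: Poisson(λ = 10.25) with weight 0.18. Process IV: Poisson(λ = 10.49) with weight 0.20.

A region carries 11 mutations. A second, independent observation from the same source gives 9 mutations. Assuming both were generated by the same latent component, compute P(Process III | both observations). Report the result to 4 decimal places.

0.2434

The responsibility of component k is P(Z=k) f_k(x) divided by Σ_j P(Z=j) f_j(x).
Since both observations come from the same component, the likelihood for component k is f_k(x₁)·f_k(x₂).
  p_I = [0.00471191] × [0.0248174] = 0.000116937
  p_II = [0.115873] × [0.122271] = 0.0141678
  p_III = [0.116222] × [0.121684] = 0.0141424
  p_IV = [0.11793] × [0.117887] = 0.0139025
Prior × likelihood for each component:
  P(Z=I)·p_I = 0.26 × 0.000116937 = 3.04037e-05
  P(Z=II)·p_II = 0.36 × 0.0141678 = 0.00510041
  P(Z=III)·p_III = 0.18 × 0.0141424 = 0.00254562
  P(Z=IV)·p_IV = 0.20 × 0.0139025 = 0.0027805
Evidence: 3.04037e-05 + 0.00510041 + 0.00254562 + 0.0027805 = 0.0104569
P(Process III | x₁,x₂) = 0.00254562 / 0.0104569 ≈ 0.2434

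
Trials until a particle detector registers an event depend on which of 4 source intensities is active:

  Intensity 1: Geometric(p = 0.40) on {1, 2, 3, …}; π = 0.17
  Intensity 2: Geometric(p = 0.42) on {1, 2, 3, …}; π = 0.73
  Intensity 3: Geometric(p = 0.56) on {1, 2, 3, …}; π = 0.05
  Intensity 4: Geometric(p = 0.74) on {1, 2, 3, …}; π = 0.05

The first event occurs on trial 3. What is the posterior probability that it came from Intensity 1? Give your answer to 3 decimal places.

The responsibility of component k is π_k f_k(x) divided by Σ_j π_j f_j(x).
Component likelihoods at x = 3:
  L_1 = 0.144
  L_2 = 0.141288
  L_3 = 0.108416
  L_4 = 0.050024
Unnormalised posteriors:
  π_1·L_1 = 0.17 × 0.144 = 0.02448
  π_2·L_2 = 0.73 × 0.141288 = 0.10314
  π_3·L_3 = 0.05 × 0.108416 = 0.0054208
  π_4·L_4 = 0.05 × 0.050024 = 0.0025012
Sum: 0.02448 + 0.10314 + 0.0054208 + 0.0025012 = 0.135542
Responsibility of Intensity 1: 0.02448 / 0.135542 ≈ 0.181

0.181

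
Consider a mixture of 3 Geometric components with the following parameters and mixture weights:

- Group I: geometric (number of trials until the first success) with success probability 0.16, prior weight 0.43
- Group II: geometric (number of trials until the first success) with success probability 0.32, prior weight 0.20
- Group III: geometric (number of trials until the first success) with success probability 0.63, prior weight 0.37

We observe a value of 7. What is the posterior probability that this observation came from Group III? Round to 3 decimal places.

0.019

Posterior ∝ prior × likelihood, so P(k | x) ∝ π_k f_k(x); normalise over all components.
Geometric probabilities:
  L_I = 0.16·(1−0.16)^6 = 0.16·0.351298 = 0.0562077
  L_II = 0.32·(1−0.32)^6 = 0.32·0.0988675 = 0.0316376
  L_III = 0.63·(1−0.63)^6 = 0.63·0.00256573 = 0.00161641
Multiply by the mixture weights:
  π_I·L_I = 0.43 × 0.0562077 = 0.0241693
  π_II·L_II = 0.20 × 0.0316376 = 0.00632752
  π_III·L_III = 0.37 × 0.00161641 = 0.000598071
Marginal: 0.0241693 + 0.00632752 + 0.000598071 = 0.0310949
Responsibility of Group III: 0.000598071 / 0.0310949 ≈ 0.019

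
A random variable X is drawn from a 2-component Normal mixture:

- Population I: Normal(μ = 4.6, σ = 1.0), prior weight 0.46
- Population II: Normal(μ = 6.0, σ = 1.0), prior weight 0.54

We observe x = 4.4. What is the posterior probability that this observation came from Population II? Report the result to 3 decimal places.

The responsibility of component k is π_k f_k(x) divided by Σ_j π_j f_j(x).
Component likelihoods at x = 4.4:
  f_I = (1/(1.0·√(2π)))·exp(−(4.4−4.6)²/(2·1.0²)) = 0.398942·exp(-0.02000) = 0.391043
  f_II = (1/(1.0·√(2π)))·exp(−(4.4−6.0)²/(2·1.0²)) = 0.398942·exp(-1.28000) = 0.110921
Unnormalised posteriors:
  π_I·f_I = 0.46 × 0.391043 = 0.17988
  π_II·f_II = 0.54 × 0.110921 = 0.0598973
Evidence: 0.17988 + 0.0598973 = 0.239777
P(Population II | x) ≈ 0.250

0.250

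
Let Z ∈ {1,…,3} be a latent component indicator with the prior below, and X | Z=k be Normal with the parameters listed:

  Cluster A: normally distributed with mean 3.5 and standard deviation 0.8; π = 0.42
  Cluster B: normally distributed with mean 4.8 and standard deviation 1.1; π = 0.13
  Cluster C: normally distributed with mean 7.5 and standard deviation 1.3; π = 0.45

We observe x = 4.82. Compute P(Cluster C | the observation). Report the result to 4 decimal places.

The responsibility of component k is π_k f_k(x) divided by Σ_j π_j f_j(x).
Component likelihoods at x = 4.82:
  f_A = (1/(0.8·√(2π)))·exp(−(4.82−3.5)²/(2·0.8²)) = 0.498678·exp(-1.36125) = 0.127831
  f_B = (1/(1.1·√(2π)))·exp(−(4.82−4.8)²/(2·1.1²)) = 0.362675·exp(-0.00017) = 0.362615
  f_C = (1/(1.3·√(2π)))·exp(−(4.82−7.5)²/(2·1.3²)) = 0.306879·exp(-2.12497) = 0.0366525
Weight by the priors:
  π_A·f_A = 0.42 × 0.127831 = 0.0536891
  π_B·f_B = 0.13 × 0.362615 = 0.0471399
  π_C·f_C = 0.45 × 0.0366525 = 0.0164936
Marginal: 0.0536891 + 0.0471399 + 0.0164936 = 0.117323
Responsibility of Cluster C: 0.0164936 / 0.117323 ≈ 0.1406

0.1406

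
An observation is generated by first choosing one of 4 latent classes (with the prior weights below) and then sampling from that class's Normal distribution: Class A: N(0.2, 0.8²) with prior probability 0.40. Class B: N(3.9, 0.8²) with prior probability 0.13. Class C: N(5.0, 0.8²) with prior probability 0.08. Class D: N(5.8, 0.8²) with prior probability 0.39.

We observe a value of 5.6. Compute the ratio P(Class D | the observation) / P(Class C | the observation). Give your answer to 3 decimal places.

Posterior odds = (w_i f_i(x)) / (w_j f_j(x)); the normalising sum cancels.
Component likelihoods at x = 5.6:
  p_A = 6.36867e-11
  p_B = 0.0521512
  p_C = 0.376422
  p_D = 0.483335
Odds = (0.39/0.08) × (0.483335/0.376422) = 4.875 × 1.28403 ≈ 6.260

6.260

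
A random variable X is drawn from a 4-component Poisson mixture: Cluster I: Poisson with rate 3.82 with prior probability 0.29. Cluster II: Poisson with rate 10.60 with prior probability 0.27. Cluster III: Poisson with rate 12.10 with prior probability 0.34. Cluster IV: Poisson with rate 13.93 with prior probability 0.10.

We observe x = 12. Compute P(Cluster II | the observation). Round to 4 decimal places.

0.3661

P(component k | x) = π_k·f_k(x) / marginal(x), where marginal(x) = Σ_j π_j·f_j(x).
Component likelihoods at x = 12:
  f_I = e^(−3.82)·3.82^12/12! = 0.000441996
  f_II = e^(−10.60)·10.60^12/12! = 0.104668
  f_III = e^(−12.10)·12.10^12/12! = 0.114321
  f_IV = e^(−13.93)·13.93^12/12! = 0.0993927
Weight by the priors:
  π_I·f_I = 0.29 × 0.000441996 = 0.000128179
  π_II·f_II = 0.27 × 0.104668 = 0.0282602
  π_III·f_III = 0.34 × 0.114321 = 0.038869
  π_IV·f_IV = 0.10 × 0.0993927 = 0.00993927
Evidence: 0.000128179 + 0.0282602 + 0.038869 + 0.00993927 = 0.0771967
P(Cluster II | 12) ≈ 0.3661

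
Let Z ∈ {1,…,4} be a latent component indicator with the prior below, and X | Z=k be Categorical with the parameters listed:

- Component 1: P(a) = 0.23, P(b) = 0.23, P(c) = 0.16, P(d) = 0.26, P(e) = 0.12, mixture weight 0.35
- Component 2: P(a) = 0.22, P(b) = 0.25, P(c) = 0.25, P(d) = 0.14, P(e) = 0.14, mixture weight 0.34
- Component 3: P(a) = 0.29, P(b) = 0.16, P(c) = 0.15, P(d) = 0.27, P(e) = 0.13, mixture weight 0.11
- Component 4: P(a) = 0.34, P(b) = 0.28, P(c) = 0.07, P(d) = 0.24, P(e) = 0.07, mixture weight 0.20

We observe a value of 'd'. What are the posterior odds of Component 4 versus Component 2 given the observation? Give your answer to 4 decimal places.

Posterior odds = (w_i f_i(x)) / (w_j f_j(x)); the normalising sum cancels.
Evaluate each component's likelihood at the observed value:
  f_1 = P(d | comp) = 0.26
  f_2 = P(d | comp) = 0.14
  f_3 = P(d | comp) = 0.27
  f_4 = P(d | comp) = 0.24
Odds = (0.20/0.34) × (0.24/0.14) = 0.588235 × 1.71429 ≈ 1.0084

1.0084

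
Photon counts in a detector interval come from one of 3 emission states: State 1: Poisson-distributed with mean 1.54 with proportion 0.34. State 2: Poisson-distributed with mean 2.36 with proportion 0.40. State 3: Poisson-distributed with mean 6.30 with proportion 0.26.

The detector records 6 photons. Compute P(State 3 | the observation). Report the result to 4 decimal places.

P(component k | x) = π_k·f_k(x) / marginal(x), where marginal(x) = Σ_j π_j·f_j(x).
Evaluate each component's likelihood at the observed value:
  L_1 = 0.00397172
  L_2 = 0.0226571
  L_3 = 0.159461
Multiply by the mixture weights:
  π_1·L_1 = 0.34 × 0.00397172 = 0.00135038
  π_2·L_2 = 0.40 × 0.0226571 = 0.00906284
  π_3·L_3 = 0.26 × 0.159461 = 0.04146
Marginal: 0.00135038 + 0.00906284 + 0.04146 = 0.0518732
P(State 3 | x) = 0.04146 / 0.0518732 ≈ 0.7993

0.7993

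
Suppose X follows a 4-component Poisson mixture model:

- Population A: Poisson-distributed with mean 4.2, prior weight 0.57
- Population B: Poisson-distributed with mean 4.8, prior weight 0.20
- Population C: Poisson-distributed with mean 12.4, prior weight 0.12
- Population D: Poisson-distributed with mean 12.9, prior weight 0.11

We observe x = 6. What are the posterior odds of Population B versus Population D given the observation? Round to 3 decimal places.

The posterior odds equal the prior odds times the likelihood ratio: (π_i/π_j)·(f_i(x)/f_j(x)).
Component likelihoods at x = 6:
  L_A = 0.114321
  L_B = 0.139798
  L_C = 0.0207944
  L_D = 0.0159885
0.0279596 / 0.00175873 ≈ 15.898

15.898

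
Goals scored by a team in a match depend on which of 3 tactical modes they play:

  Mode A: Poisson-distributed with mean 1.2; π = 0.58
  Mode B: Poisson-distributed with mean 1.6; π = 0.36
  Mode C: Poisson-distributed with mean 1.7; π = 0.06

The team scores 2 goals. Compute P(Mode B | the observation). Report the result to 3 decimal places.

Posterior ∝ prior × likelihood, so P(k | x) ∝ w_k f_k(x); normalise over all components.
Poisson probabilities:
  f_A = e^(−1.2)·1.2^2/2! = 0.21686
  f_B = e^(−1.6)·1.6^2/2! = 0.258428
  f_C = e^(−1.7)·1.7^2/2! = 0.263978
Multiply by the mixture weights:
  w_A·f_A = 0.58 × 0.21686 = 0.125779
  w_B·f_B = 0.36 × 0.258428 = 0.0930339
  w_C·f_C = 0.06 × 0.263978 = 0.0158387
Denominator: 0.125779 + 0.0930339 + 0.0158387 = 0.234651
So the posterior for Mode B is 0.0930339 / 0.234651 ≈ 0.396.

0.396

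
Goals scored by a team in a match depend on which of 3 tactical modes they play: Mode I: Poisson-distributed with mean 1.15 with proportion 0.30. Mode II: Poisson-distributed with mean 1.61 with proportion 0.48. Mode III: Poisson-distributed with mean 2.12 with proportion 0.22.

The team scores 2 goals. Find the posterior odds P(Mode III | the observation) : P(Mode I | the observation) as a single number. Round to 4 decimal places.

0.9447

Posterior odds = (π_i f_i(x)) / (π_j f_j(x)); the normalising sum cancels.
Component likelihoods at x = 2 goals:
  f_I = e^(−1.15)·1.15^2/2! = 0.209376
  f_II = e^(−1.61)·1.61^2/2! = 0.259064
  f_III = e^(−2.12)·2.12^2/2! = 0.269735
0.0593417 / 0.0628128 ≈ 0.9447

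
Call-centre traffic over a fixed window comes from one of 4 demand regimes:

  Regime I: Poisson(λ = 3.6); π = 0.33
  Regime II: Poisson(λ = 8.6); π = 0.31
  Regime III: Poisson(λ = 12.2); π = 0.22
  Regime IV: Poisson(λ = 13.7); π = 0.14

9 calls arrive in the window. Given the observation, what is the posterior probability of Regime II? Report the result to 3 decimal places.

0.590

P(component k | x) = π_k·f_k(x) / marginal(x), where marginal(x) = Σ_j π_j·f_j(x).
Poisson probabilities:
  f_I = e^(−3.6)·3.6^9/9! = 0.00764715
  f_II = e^(−8.6)·8.6^9/9! = 0.130554
  f_III = e^(−12.2)·12.2^9/9! = 0.0830009
  f_IV = e^(−13.7)·13.7^9/9! = 0.0525881
Prior × likelihood for each component:
  π_I·f_I = 0.33 × 0.00764715 = 0.00252356
  π_II·f_II = 0.31 × 0.130554 = 0.0404718
  π_III·f_III = 0.22 × 0.0830009 = 0.0182602
  π_IV·f_IV = 0.14 × 0.0525881 = 0.00736234
Sum: 0.00252356 + 0.0404718 + 0.0182602 + 0.00736234 = 0.0686179
So the posterior for Regime II is 0.0404718 / 0.0686179 ≈ 0.590.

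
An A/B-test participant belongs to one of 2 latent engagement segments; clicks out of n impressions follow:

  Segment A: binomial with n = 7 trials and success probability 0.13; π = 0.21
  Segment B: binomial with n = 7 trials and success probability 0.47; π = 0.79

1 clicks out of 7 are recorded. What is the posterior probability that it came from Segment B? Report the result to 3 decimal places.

Apply Bayes' rule: the posterior for each component is proportional to its prior times its likelihood at x.
Binomial probabilities:
  L_A = C(7,1)·0.13^1·0.87^6 = 7·0.13·0.433626 = 0.3946
  L_B = C(7,1)·0.47^1·0.53^6 = 7·0.47·0.0221644 = 0.0729207
Unnormalised posteriors:
  π_A·L_A = 0.21 × 0.3946 = 0.082866
  π_B·L_B = 0.79 × 0.0729207 = 0.0576074
Sum: 0.082866 + 0.0576074 = 0.140473
Responsibility of Segment B: 0.0576074 / 0.140473 ≈ 0.410

0.410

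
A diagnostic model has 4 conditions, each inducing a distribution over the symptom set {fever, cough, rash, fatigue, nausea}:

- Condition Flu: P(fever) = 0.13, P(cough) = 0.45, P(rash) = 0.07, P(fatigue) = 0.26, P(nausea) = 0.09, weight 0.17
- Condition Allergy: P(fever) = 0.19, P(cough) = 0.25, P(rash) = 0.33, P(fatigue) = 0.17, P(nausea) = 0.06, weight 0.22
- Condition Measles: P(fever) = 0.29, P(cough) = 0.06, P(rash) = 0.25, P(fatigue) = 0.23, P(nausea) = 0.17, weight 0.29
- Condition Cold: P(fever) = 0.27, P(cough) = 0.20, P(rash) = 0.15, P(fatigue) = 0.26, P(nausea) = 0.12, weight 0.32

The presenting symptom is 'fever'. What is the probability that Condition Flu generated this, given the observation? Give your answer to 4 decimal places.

0.0943

P(component k | x) = π_k·f_k(x) / marginal(x), where marginal(x) = Σ_j π_j·f_j(x).
Component likelihoods at x = 'fever':
  f_Flu = P(fever | comp) = 0.13
  f_Allergy = P(fever | comp) = 0.19
  f_Measles = P(fever | comp) = 0.29
  f_Cold = P(fever | comp) = 0.27
Unnormalised posteriors:
  π_Flu·f_Flu = 0.17 × 0.13 = 0.0221
  π_Allergy·f_Allergy = 0.22 × 0.19 = 0.0418
  π_Measles·f_Measles = 0.29 × 0.29 = 0.0841
  π_Cold·f_Cold = 0.32 × 0.27 = 0.0864
Marginal: 0.0221 + 0.0418 + 0.0841 + 0.0864 = 0.2344
Responsibility of Condition Flu: 0.0221 / 0.2344 ≈ 0.0943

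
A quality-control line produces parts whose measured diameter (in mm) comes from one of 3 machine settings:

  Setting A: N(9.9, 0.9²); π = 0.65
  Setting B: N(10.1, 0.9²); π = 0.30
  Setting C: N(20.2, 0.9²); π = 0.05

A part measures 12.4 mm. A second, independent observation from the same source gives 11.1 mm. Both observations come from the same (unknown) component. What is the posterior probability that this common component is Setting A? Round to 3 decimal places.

The responsibility of component k is w_k f_k(x) divided by Σ_j w_j f_j(x).
Since both observations come from the same component, the likelihood for component k is f_k(x₁)·f_k(x₂).
  f_A = [(1/(0.9·√(2π)))·exp(−(12.4−9.9)²/(2·0.9²)) = 0.443269·exp(-3.85802) = 0.00935726] × [0.182233] = 0.00170521
  f_B = [(1/(0.9·√(2π)))·exp(−(12.4−10.1)²/(2·0.9²)) = 0.443269·exp(-3.26543) = 0.0169242] × [0.239103] = 0.00404662
  f_C = [(1/(0.9·√(2π)))·exp(−(12.4−20.2)²/(2·0.9²)) = 0.443269·exp(-37.55556) = 2.17019e-17] × [2.79713e-23] = 6.0703e-40
Unnormalised posteriors:
  w_A·f_A = 0.65 × 0.00170521 = 0.00110838
  w_B·f_B = 0.30 × 0.00404662 = 0.00121399
  w_C·f_C = 0.05 × 6.0703e-40 = 3.03515e-41
Evidence: 0.00110838 + 0.00121399 + 3.03515e-41 = 0.00232237
P(Setting A | x) = 0.00110838 / 0.00232237 ≈ 0.477

0.477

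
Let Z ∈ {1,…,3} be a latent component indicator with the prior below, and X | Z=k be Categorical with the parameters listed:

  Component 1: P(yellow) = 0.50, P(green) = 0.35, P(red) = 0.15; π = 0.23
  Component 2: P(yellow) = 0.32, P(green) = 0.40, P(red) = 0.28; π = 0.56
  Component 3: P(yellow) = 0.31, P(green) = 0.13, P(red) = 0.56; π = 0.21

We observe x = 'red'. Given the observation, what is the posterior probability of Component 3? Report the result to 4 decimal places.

0.3807

P(component k | x) = π_k·f_k(x) / marginal(x), where marginal(x) = Σ_j π_j·f_j(x).
Evaluate each component's likelihood at the observed value:
  f_1 = 0.15
  f_2 = 0.28
  f_3 = 0.56
Unnormalised posteriors:
  π_1·f_1 = 0.23 × 0.15 = 0.0345
  π_2·f_2 = 0.56 × 0.28 = 0.1568
  π_3·f_3 = 0.21 × 0.56 = 0.1176
Marginal: 0.0345 + 0.1568 + 0.1176 = 0.3089
Responsibility of Component 3: 0.1176 / 0.3089 ≈ 0.3807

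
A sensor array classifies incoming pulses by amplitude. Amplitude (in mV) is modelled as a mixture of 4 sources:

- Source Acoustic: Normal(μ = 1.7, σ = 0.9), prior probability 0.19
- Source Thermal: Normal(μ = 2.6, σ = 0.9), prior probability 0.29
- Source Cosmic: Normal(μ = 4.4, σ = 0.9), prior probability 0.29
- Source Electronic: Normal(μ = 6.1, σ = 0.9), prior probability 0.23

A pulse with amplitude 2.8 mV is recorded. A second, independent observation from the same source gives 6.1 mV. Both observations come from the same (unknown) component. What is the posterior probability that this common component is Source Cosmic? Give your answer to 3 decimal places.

The responsibility of component k is π_k f_k(x) divided by Σ_j π_j f_j(x).
Since both observations come from the same component, the likelihood for component k is f_k(x₁)·f_k(x₂).
  L_Acoustic = [(1/(0.9·√(2π)))·exp(−(2.8−1.7)²/(2·0.9²)) = 0.443269·exp(-0.74691) = 0.210033] × [2.86141e-06] = 6.0099e-07
  L_Thermal = [(1/(0.9·√(2π)))·exp(−(2.8−2.6)²/(2·0.9²)) = 0.443269·exp(-0.02469) = 0.432458] × [0.000230489] = 9.9677e-05
  L_Cosmic = [(1/(0.9·√(2π)))·exp(−(2.8−4.4)²/(2·0.9²)) = 0.443269·exp(-1.58025) = 0.0912799] × [0.0744574] = 0.00679646
  L_Electronic = [(1/(0.9·√(2π)))·exp(−(2.8−6.1)²/(2·0.9²)) = 0.443269·exp(-6.72222) = 0.000533634] × [0.443269] = 0.000236544
Prior × likelihood for each component:
  π_Acoustic·L_Acoustic = 0.19 × 6.0099e-07 = 1.14188e-07
  π_Thermal·L_Thermal = 0.29 × 9.9677e-05 = 2.89063e-05
  π_Cosmic·L_Cosmic = 0.29 × 0.00679646 = 0.00197097
  π_Electronic·L_Electronic = 0.23 × 0.000236544 = 5.4405e-05
Marginal: 1.14188e-07 + 2.89063e-05 + 0.00197097 + 5.4405e-05 = 0.0020544
P(Source Cosmic | data) = 0.00197097 / 0.0020544 ≈ 0.959

0.959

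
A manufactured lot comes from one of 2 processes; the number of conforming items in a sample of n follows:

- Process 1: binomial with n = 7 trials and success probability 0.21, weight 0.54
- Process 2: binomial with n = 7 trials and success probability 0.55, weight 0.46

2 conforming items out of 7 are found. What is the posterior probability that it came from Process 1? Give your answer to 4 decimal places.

0.7405

By Bayes' theorem, P(k | x) = P(Z=k) f_k(x) / Σ_j P(Z=j) f_j(x).
Component likelihoods at x = 2 conforming items out of 7:
  p_1 = C(7,2)·0.21^2·0.79^5 = 21·0.0441·0.307706 = 0.284966
  p_2 = C(7,2)·0.55^2·0.45^5 = 21·0.3025·0.0184528 = 0.117221
Multiply by the mixture weights:
  P(Z=1)·p_1 = 0.54 × 0.284966 = 0.153882
  P(Z=2)·p_2 = 0.46 × 0.117221 = 0.0539219
Sum: 0.153882 + 0.0539219 = 0.207804
So the posterior for Process 1 is 0.153882 / 0.207804 ≈ 0.7405.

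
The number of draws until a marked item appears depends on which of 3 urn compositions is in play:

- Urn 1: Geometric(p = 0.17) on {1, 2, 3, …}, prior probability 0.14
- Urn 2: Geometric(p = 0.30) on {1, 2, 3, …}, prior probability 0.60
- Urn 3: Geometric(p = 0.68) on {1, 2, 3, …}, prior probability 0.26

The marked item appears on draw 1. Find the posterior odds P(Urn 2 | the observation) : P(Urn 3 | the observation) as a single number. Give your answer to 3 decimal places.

1.018

Only the two components matter; the odds are (P(Z=i) f_i(x)) / (P(Z=j) f_j(x)).
Component likelihoods at x = 1:
  L_1 = 0.17
  L_2 = 0.3
  L_3 = 0.68
Odds = (0.60/0.26) × (0.3/0.68) = 2.30769 × 0.441176 ≈ 1.018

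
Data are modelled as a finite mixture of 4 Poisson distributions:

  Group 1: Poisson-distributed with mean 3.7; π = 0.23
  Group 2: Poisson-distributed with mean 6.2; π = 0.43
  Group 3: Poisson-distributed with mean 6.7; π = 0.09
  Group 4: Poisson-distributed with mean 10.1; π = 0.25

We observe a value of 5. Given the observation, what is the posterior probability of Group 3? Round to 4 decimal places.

0.1031

By Bayes' theorem, P(k | x) = π_k f_k(x) / Σ_j π_j f_j(x).
Poisson probabilities:
  f_1 = e^(−3.7)·3.7^5/5! = 0.142869
  f_2 = e^(−6.2)·6.2^5/5! = 0.154936
  f_3 = e^(−6.7)·6.7^5/5! = 0.13849
  f_4 = e^(−10.1)·10.1^5/5! = 0.0359792
Unnormalised posteriors:
  π_1·f_1 = 0.23 × 0.142869 = 0.0328599
  π_2·f_2 = 0.43 × 0.154936 = 0.0666223
  π_3·f_3 = 0.09 × 0.13849 = 0.0124641
  π_4·f_4 = 0.25 × 0.0359792 = 0.0089948
Evidence: 0.0328599 + 0.0666223 + 0.0124641 + 0.0089948 = 0.120941
P(Group 3 | the observation) ≈ 0.1031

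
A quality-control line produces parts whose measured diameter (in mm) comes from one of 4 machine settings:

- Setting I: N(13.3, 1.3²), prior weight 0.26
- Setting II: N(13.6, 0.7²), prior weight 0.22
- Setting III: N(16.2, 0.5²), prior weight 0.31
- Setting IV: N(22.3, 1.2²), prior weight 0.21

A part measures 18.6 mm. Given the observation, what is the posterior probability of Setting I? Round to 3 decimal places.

0.031

The responsibility of component k is P(Z=k) f_k(x) divided by Σ_j P(Z=j) f_j(x).
Component likelihoods at x = 18.6 mm:
  p_I = 7.54565e-05
  p_II = 4.75194e-12
  p_III = 7.9226e-06
  p_IV = 0.0028663
Weight by the priors:
  P(Z=I)·p_I = 0.26 × 7.54565e-05 = 1.96187e-05
  P(Z=II)·p_II = 0.22 × 4.75194e-12 = 1.04543e-12
  P(Z=III)·p_III = 0.31 × 7.9226e-06 = 2.45601e-06
  P(Z=IV)·p_IV = 0.21 × 0.0028663 = 0.000601924
Sum: 1.96187e-05 + 1.04543e-12 + 2.45601e-06 + 0.000601924 = 0.000623998
P(Setting I | data) ≈ 0.031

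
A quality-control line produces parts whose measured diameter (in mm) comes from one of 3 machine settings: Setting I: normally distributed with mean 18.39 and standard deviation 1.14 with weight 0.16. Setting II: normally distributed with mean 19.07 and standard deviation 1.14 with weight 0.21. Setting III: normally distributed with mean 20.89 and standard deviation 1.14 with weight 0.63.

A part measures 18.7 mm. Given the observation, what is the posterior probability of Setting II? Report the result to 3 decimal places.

The responsibility of component k is π_k f_k(x) divided by Σ_j π_j f_j(x).
Evaluate each component's likelihood at the observed value:
  p_I = (1/(1.14·√(2π)))·exp(−(18.7−18.39)²/(2·1.14²)) = 0.349949·exp(-0.03697) = 0.337247
  p_II = (1/(1.14·√(2π)))·exp(−(18.7−19.07)²/(2·1.14²)) = 0.349949·exp(-0.05267) = 0.331995
  p_III = (1/(1.14·√(2π)))·exp(−(18.7−20.89)²/(2·1.14²)) = 0.349949·exp(-1.84522) = 0.0552886
Weight by the priors:
  π_I·p_I = 0.16 × 0.337247 = 0.0539595
  π_II·p_II = 0.21 × 0.331995 = 0.0697188
  π_III·p_III = 0.63 × 0.0552886 = 0.0348318
Evidence: 0.0539595 + 0.0697188 + 0.0348318 = 0.15851
P(Setting II | x) ≈ 0.440

0.440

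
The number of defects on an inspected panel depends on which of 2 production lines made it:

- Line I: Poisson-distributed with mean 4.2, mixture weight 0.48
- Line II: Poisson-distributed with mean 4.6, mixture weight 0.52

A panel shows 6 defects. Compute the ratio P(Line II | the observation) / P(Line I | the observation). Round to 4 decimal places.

1.2534

The posterior odds equal the prior odds times the likelihood ratio: (w_i/w_j)·(f_i(x)/f_j(x)).
Poisson probabilities:
  f_I = e^(−4.2)·4.2^6/6! = 0.114321
  f_II = e^(−4.6)·4.6^6/6! = 0.13227
Posterior odds = (w_II·f_II) / (w_I·f_I) = (0.52·0.13227) / (0.48·0.114321) = 0.0687802 / 0.0548741 ≈ 1.2534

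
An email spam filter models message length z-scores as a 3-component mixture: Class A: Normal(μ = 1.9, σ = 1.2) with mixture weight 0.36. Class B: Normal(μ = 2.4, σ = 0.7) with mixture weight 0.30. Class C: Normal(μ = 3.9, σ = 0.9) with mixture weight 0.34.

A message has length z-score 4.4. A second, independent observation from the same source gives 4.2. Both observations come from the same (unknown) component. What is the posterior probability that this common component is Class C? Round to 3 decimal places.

The responsibility of component k is π_k f_k(x) divided by Σ_j π_j f_j(x).
Since both observations come from the same component, the likelihood for component k is f_k(x₁)·f_k(x₂).
  L_A = [0.0379533] × [0.0529681] = 0.00201031
  L_B = [0.00962014] × [0.0208921] = 0.000200985
  L_C = [0.37988] × [0.419315] = 0.159289
Unnormalised posteriors:
  π_A·L_A = 0.36 × 0.00201031 = 0.000723713
  π_B·L_B = 0.30 × 0.000200985 = 6.02954e-05
  π_C·L_C = 0.34 × 0.159289 = 0.0541584
Sum: 0.000723713 + 6.02954e-05 + 0.0541584 = 0.0549424
P(Class C | x₁,x₂) = 0.0541584 / 0.0549424 ≈ 0.986

0.986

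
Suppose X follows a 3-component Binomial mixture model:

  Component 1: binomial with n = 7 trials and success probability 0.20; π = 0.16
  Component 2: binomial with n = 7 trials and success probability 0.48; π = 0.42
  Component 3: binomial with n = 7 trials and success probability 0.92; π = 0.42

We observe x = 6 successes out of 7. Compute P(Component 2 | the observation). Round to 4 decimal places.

The responsibility of component k is π_k f_k(x) divided by Σ_j π_j f_j(x).
Evaluate each component's likelihood at the observed value:
  f_1 = C(7,6)·0.20^6·0.80^1 = 7·6.4e-05·0.8 = 0.0003584
  f_2 = C(7,6)·0.48^6·0.52^1 = 7·0.0122306·0.52 = 0.0445193
  f_3 = C(7,6)·0.92^6·0.08^1 = 7·0.606355·0.08 = 0.339559
Prior × likelihood for each component:
  π_1·f_1 = 0.16 × 0.0003584 = 5.7344e-05
  π_2·f_2 = 0.42 × 0.0445193 = 0.0186981
  π_3·f_3 = 0.42 × 0.339559 = 0.142615
Sum: 5.7344e-05 + 0.0186981 + 0.142615 = 0.16137
Responsibility of Component 2: 0.0186981 / 0.16137 ≈ 0.1159

0.1159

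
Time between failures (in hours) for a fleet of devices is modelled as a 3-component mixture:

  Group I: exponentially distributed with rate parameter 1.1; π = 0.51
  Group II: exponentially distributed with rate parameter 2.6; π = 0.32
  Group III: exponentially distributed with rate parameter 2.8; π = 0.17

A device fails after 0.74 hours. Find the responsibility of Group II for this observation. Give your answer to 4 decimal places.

The responsibility of component k is π_k f_k(x) divided by Σ_j π_j f_j(x).
Evaluate each component's likelihood at the observed value:
  f_I = 1.1·e^(−1.1·0.74) = 1.1·e^(−0.8140) = 0.48739
  f_II = 2.6·e^(−2.6·0.74) = 2.6·e^(−1.9240) = 0.379656
  f_III = 2.8·e^(−2.8·0.74) = 2.8·e^(−2.0720) = 0.352614
Prior × likelihood for each component:
  π_I·f_I = 0.51 × 0.48739 = 0.248569
  π_II·f_II = 0.32 × 0.379656 = 0.12149
  π_III·f_III = 0.17 × 0.352614 = 0.0599444
Normaliser: 0.248569 + 0.12149 + 0.0599444 = 0.430004
Responsibility of Group II: 0.12149 / 0.430004 ≈ 0.2825

0.2825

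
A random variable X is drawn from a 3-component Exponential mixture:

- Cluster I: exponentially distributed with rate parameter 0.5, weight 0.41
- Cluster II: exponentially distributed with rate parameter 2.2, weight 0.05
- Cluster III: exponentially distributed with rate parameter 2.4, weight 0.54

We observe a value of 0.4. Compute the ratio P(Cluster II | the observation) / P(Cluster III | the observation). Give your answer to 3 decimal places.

Since P(k|x) ∝ π_k f_k(x), the posterior odds are π_i f_i(x) / (π_j f_j(x)).
Component likelihoods at x = 0.4:
  L_I = 0.409365
  L_II = 0.912522
  L_III = 0.918943
0.0456261 / 0.496229 ≈ 0.092

0.092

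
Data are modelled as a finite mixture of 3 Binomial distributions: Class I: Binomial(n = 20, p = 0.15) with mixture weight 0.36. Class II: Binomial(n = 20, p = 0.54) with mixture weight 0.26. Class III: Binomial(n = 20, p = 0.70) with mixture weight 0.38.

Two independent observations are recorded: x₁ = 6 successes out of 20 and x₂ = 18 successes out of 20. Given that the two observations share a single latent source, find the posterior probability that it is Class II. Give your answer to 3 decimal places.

0.558

Posterior ∝ prior × likelihood, so P(k | x) ∝ P(Z=k) f_k(x); normalise over all components.
Since both observations come from the same component, the likelihood for component k is f_k(x₁)·f_k(x₂).
  L_I = [C(20,6)·0.15^6·0.85^14 = 38760·1.13906e-05·0.10277 = 0.0453729] × [2.02878e-13] = 9.20514e-15
  L_II = [C(20,6)·0.54^6·0.46^14 = 38760·0.0247949·1.89937e-05 = 0.0182539] × [0.000612854] = 1.1187e-05
  L_III = [C(20,6)·0.70^6·0.30^14 = 38760·0.117649·4.78297e-08 = 0.000218107] × [0.0278459] = 6.07338e-06
Prior × likelihood for each component:
  P(Z=I)·L_I = 0.36 × 9.20514e-15 = 3.31385e-15
  P(Z=II)·L_II = 0.26 × 1.1187e-05 = 2.90862e-06
  P(Z=III)·L_III = 0.38 × 6.07338e-06 = 2.30788e-06
Normaliser: 3.31385e-15 + 2.90862e-06 + 2.30788e-06 = 5.2165e-06
P(Class II | x₁, x₂) ≈ 0.558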